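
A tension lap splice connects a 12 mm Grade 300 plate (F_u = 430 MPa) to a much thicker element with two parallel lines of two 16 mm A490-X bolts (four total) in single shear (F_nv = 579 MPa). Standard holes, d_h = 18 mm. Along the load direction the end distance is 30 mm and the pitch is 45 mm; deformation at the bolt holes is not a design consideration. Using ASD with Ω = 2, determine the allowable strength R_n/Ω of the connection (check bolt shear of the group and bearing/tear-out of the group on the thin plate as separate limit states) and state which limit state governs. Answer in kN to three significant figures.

233 kN (bolt shear governs)

Bolt shear: A_b = π·16²/4 = 201.1 mm²; R_n = 579 × 201.1 × 4 × 1 / 1000 = 465.7 kN → 465.7 / 2 = 233 kN.
Bearing (1.5 l_c t F_u ≤ 3.0 d t F_u): upper limit = 3.0·16·12·430 / 1000 = 247.7 kN.
  Edge l_c = 30 − 18/2 = 21 → r_n = 162.5 kN; interior l_c = 45 − 18 = 27 → r_n = 209 kN.
  R_n,bearing = 2·162.5 + 2·209 = 743 kN → 743 / 2 = 372 kN.
Bolt shear governs: 233 kN.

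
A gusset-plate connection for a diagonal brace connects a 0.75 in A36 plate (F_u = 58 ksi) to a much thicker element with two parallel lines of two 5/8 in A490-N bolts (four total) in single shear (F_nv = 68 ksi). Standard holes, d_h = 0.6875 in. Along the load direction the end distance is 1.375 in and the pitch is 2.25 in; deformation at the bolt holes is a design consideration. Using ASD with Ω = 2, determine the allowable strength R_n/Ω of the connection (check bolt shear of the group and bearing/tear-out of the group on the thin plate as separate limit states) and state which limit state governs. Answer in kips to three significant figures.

41.7 kips (bolt shear governs)

Bolt shear: A_b = π·0.625²/4 = 0.3068 in²; R_n = 68 × 0.3068 × 4 × 1 = 83.45 kips → 83.45 / 2 = 41.7 kips.
Bearing (1.2 l_c t F_u ≤ 2.4 d t F_u): upper limit = 2.4·0.625·0.75·58 = 65.25 kips.
  Edge l_c = 1.375 − 0.6875/2 = 1.031 → r_n = 53.83 kips; interior l_c = 2.25 − 0.6875 = 1.562 → r_n = 65.25 kips.
  R_n,bearing = 2·53.83 + 2·65.25 = 238.2 kips → 238.2 / 2 = 119 kips.
Bolt shear governs: 41.7 kips.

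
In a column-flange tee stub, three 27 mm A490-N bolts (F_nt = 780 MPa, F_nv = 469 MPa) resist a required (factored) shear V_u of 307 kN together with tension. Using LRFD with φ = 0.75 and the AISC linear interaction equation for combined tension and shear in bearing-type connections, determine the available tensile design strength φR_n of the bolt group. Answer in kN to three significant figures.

796 kN

A_b = π·27²/4 = 572.6 mm²; f_rv = 307 × 1000 / (3 × 572.6) = 178.7 MPa.
F'_nt = 1.3 F_nt − (F_nt / φF_nv) f_rv = 1.3·780 − (780/(0.75·469))·178.7 = 617.7 MPa, capped at F_nt → F'_nt = 617.7 MPa.
R_n = F'_nt · A_b · n = 617.7 × 572.6 × 3 / 1000 = 1061 kN.
Design strength φR_n = 0.75 × 1061 = 796 kN.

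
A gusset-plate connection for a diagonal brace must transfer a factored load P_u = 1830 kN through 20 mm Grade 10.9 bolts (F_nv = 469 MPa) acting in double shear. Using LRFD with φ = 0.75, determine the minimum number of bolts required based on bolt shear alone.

A_b = π·20²/4 = 314.2 mm².
Per-bolt design strength φR_n = 0.75 × 469 × 314.2 × 2 / 1000 = 221 kN.
n ≥ 1830 / 221 = 8.28 → use 9 bolts.

9 bolts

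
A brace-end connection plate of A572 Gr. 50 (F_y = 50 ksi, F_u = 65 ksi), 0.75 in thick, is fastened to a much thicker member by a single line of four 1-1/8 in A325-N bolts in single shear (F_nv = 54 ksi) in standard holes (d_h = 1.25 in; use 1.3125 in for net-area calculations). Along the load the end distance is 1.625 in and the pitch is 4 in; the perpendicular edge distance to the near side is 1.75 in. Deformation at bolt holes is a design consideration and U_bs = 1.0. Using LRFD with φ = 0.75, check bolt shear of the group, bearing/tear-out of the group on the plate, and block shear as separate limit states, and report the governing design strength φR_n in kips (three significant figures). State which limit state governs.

Bolt shear: A_b = π·1.125²/4 = 0.994 in²; R_n = 54 × 0.994 × 4 × 1 = 214.7 kips → 0.75 × 214.7 = 161 kips.
Bearing: edge l_c = 1, r_n = 58.5 kips; interior l_c = 2.75, r_n = 131.6 kips; R_n = 58.5 + 3·131.6 = 453.4 kips → 340 kips.
Block shear: A_gv = 10.22, A_nv = 6.773, A_nt = 0.8203 in²; R_n = min(0.6F_uA_nv, 0.6F_yA_gv) + U_bs·F_u·A_nt = 317.5 kips → 238 kips.
Bolt shear governs: 161 kips.

161 kips (bolt shear governs)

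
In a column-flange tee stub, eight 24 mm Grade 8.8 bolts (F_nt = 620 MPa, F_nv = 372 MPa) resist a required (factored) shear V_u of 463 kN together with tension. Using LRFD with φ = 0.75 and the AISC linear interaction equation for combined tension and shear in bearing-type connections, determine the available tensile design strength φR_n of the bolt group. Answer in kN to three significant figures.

A_b = π·24²/4 = 452.4 mm²; f_rv = 463 × 1000 / (8 × 452.4) = 127.9 MPa.
F'_nt = 1.3 F_nt − (F_nt / φF_nv) f_rv = 1.3·620 − (620/(0.75·372))·127.9 = 521.7 MPa, capped at F_nt → F'_nt = 521.7 MPa.
R_n = F'_nt · A_b · n = 521.7 × 452.4 × 8 / 1000 = 1888 kN.
Design strength φR_n = 0.75 × 1888 = 1420 kN.

1420 kN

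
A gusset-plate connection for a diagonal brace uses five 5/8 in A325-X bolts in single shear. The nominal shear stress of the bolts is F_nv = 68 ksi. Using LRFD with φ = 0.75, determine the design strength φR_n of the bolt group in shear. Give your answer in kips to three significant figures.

A_b = π × 0.625² / 4 = 0.3068 in².
R_n = F_nv · A_b · n · n_s = 68 × 0.3068 × 5 × 1 = 104.3 kips.
Design strength φR_n = 0.75 × 104.3 = 78.2 kips.

78.2 kips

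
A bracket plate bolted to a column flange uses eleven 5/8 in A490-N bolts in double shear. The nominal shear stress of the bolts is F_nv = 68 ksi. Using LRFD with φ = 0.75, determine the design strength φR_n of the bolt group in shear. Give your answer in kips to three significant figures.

A_b = π × 0.625² / 4 = 0.3068 in².
R_n = F_nv · A_b · n · n_s = 68 × 0.3068 × 11 × 2 = 459 kips.
Design strength φR_n = 0.75 × 459 = 344 kips.

344 kips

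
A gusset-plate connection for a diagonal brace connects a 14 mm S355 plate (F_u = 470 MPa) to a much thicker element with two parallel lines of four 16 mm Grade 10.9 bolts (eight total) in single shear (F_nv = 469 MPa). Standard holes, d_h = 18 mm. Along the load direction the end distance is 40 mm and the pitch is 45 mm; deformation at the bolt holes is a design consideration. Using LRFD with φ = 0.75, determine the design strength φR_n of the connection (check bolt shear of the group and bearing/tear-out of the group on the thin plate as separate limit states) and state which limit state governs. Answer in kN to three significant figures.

566 kN (bolt shear governs)

Bolt shear: A_b = π·16²/4 = 201.1 mm²; R_n = 469 × 201.1 × 8 × 1 / 1000 = 754.4 kN → 0.75 × 754.4 = 566 kN.
Bearing (1.2 l_c t F_u ≤ 2.4 d t F_u): upper limit = 2.4·16·14·470 / 1000 = 252.7 kN.
  Edge l_c = 40 − 18/2 = 31 → r_n = 244.8 kN; interior l_c = 45 − 18 = 27 → r_n = 213.2 kN.
  R_n,bearing = 2·244.8 + 6·213.2 = 1769 kN → 0.75 × 1769 = 1330 kN.
Bolt shear governs: 566 kN.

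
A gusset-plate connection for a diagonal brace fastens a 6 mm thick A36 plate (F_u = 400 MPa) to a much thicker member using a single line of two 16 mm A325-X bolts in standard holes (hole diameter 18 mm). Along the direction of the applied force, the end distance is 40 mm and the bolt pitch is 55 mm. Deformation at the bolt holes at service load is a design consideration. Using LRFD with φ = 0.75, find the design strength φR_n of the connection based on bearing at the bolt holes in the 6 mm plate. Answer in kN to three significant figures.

Per bolt r_n = 1.2 l_c t F_u ≤ 2.4 d t F_u; upper limit = 2.4 × 16 × 6 × 400 / 1000 = 92.16 kN.
Edge bolt: l_c = 40 − 18/2 = 31 mm → 1.2 × 31 × 6 × 400 / 1000 = 89.28 → r_n = 89.28 kN.
Interior bolts: l_c = 55 − 18 = 37 mm → 1.2 × 37 × 6 × 400 / 1000 = 106.6 → r_n = 92.16 kN.
R_n = 1 × 89.28 + 1 × 92.16 = 181.4 kN.
Design strength φR_n = 0.75 × 181.4 = 136 kN.

136 kN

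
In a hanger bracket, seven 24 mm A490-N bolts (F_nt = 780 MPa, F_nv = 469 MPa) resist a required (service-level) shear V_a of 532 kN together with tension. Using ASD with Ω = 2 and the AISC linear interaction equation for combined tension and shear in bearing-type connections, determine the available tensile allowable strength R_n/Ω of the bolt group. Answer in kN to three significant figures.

721 kN

A_b = π·24²/4 = 452.4 mm²; f_rv = 532 × 1000 / (7 × 452.4) = 168 MPa.
F'_nt = 1.3 F_nt − (Ω F_nt / F_nv) f_rv = 1.3·780 − (2·780/469)·168 = 455.2 MPa, capped at F_nt → F'_nt = 455.2 MPa.
R_n = F'_nt · A_b · n = 455.2 × 452.4 × 7 / 1000 = 1442 kN.
Allowable strength R_n/Ω = 1442 / 2 = 721 kN.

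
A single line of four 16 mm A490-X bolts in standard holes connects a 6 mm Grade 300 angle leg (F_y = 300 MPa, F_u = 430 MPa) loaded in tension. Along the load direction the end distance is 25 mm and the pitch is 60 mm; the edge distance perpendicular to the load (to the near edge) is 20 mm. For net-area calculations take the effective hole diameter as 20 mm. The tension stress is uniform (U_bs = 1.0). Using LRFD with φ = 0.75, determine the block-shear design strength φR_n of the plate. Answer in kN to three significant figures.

Shear plane L_v = 25 + 3·60 = 205 mm; A_gv = 205 × 6 = 1230 mm².
A_nv = (205 − 3.5·20) × 6 = 810 mm².
A_nt = (20 − 0.5·20) × 6 = 60 mm².
0.6 F_u A_nv = 209 kN; 0.6 F_y A_gv = 221.4 kN → shear rupture governs the shear term.
R_n = 209 + 1.0 × 430 × 60 / 1000 = 234.8 kN.
Design strength φR_n = 0.75 × 234.8 = 176 kN.

176 kN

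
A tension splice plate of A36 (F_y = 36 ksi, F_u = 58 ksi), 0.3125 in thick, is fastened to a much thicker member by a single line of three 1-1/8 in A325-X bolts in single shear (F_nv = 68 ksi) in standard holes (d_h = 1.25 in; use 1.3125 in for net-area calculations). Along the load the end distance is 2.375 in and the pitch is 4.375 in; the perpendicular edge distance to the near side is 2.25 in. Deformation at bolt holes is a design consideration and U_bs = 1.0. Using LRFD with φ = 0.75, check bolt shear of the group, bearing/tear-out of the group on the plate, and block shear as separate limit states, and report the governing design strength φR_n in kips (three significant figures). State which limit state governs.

78 kips (block shear governs)

Bolt shear: A_b = π·1.125²/4 = 0.994 in²; R_n = 68 × 0.994 × 3 × 1 = 202.8 kips → 0.75 × 202.8 = 152 kips.
Bearing: edge l_c = 1.75, r_n = 38.06 kips; interior l_c = 3.125, r_n = 48.94 kips; R_n = 38.06 + 2·48.94 = 135.9 kips → 102 kips.
Block shear: A_gv = 3.477, A_nv = 2.451, A_nt = 0.498 in²; R_n = min(0.6F_uA_nv, 0.6F_yA_gv) + U_bs·F_u·A_nt = 104 kips → 78 kips.
Block shear governs: 78 kips.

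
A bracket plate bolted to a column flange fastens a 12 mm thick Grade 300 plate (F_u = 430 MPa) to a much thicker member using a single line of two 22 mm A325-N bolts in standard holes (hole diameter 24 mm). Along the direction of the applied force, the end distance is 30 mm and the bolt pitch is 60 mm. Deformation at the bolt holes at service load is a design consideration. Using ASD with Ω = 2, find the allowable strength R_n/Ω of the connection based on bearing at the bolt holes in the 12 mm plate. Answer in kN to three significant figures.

Per bolt r_n = 1.2 l_c t F_u ≤ 2.4 d t F_u; upper limit = 2.4 × 22 × 12 × 430 / 1000 = 272.4 kN.
Edge bolt: l_c = 30 − 24/2 = 18 mm → 1.2 × 18 × 12 × 430 / 1000 = 111.5 → r_n = 111.5 kN.
Interior bolts: l_c = 60 − 24 = 36 mm → 1.2 × 36 × 12 × 430 / 1000 = 222.9 → r_n = 222.9 kN.
R_n = 1 × 111.5 + 1 × 222.9 = 334.4 kN.
Allowable strength R_n/Ω = 334.4 / 2 = 167 kN.

167 kN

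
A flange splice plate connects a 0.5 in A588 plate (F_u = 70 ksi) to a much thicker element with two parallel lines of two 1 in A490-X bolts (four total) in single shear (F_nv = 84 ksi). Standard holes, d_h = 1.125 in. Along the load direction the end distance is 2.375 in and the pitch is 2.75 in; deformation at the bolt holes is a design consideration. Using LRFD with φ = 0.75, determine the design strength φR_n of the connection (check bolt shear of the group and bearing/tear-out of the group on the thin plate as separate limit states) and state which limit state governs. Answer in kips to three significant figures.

198 kips (bolt shear governs)

Bolt shear: A_b = π·1²/4 = 0.7854 in²; R_n = 84 × 0.7854 × 4 × 1 = 263.9 kips → 0.75 × 263.9 = 198 kips.
Bearing (1.2 l_c t F_u ≤ 2.4 d t F_u): upper limit = 2.4·1·0.5·70 = 84 kips.
  Edge l_c = 2.375 − 1.125/2 = 1.812 → r_n = 76.12 kips; interior l_c = 2.75 − 1.125 = 1.625 → r_n = 68.25 kips.
  R_n,bearing = 2·76.12 + 2·68.25 = 288.8 kips → 0.75 × 288.8 = 217 kips.
Bolt shear governs: 198 kips.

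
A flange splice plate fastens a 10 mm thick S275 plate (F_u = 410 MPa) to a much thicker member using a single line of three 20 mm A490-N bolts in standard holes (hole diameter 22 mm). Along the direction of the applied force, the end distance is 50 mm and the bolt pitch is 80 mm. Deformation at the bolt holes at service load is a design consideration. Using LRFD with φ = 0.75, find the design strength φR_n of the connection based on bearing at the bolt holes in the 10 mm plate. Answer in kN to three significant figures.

Per bolt r_n = 1.2 l_c t F_u ≤ 2.4 d t F_u; upper limit = 2.4 × 20 × 10 × 410 / 1000 = 196.8 kN.
Edge bolt: l_c = 50 − 22/2 = 39 mm → 1.2 × 39 × 10 × 410 / 1000 = 191.9 → r_n = 191.9 kN.
Interior bolts: l_c = 80 − 22 = 58 mm → 1.2 × 58 × 10 × 410 / 1000 = 285.4 → r_n = 196.8 kN.
R_n = 1 × 191.9 + 2 × 196.8 = 585.5 kN.
Design strength φR_n = 0.75 × 585.5 = 439 kN.

439 kN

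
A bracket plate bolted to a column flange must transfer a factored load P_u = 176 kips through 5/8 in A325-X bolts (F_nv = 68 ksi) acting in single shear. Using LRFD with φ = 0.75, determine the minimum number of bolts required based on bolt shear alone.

12 bolts

A_b = π·0.625²/4 = 0.3068 in².
Per-bolt design strength φR_n = 0.75 × 68 × 0.3068 × 1 = 15.65 kips.
n ≥ 176 / 15.65 = 11.25 → use 12 bolts.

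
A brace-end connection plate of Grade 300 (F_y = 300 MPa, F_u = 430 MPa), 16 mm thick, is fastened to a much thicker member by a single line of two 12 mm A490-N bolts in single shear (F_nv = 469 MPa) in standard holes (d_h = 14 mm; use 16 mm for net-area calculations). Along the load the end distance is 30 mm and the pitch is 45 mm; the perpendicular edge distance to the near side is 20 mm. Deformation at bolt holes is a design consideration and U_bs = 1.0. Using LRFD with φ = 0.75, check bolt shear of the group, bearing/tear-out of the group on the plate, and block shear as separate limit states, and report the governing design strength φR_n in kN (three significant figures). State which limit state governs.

79.6 kN (bolt shear governs)

Bolt shear: A_b = π·12²/4 = 113.1 mm²; R_n = 469 × 113.1 × 2 × 1 / 1000 = 106.1 kN → 0.75 × 106.1 = 79.6 kN.
Bearing: edge l_c = 23, r_n = 189.9 kN; interior l_c = 31, r_n = 198.1 kN; R_n = 189.9 + 1·198.1 = 388 kN → 291 kN.
Block shear: A_gv = 1200, A_nv = 816, A_nt = 192 mm²; R_n = min(0.6F_uA_nv, 0.6F_yA_gv) + U_bs·F_u·A_nt = 293.1 kN → 220 kN.
Bolt shear governs: 79.6 kN.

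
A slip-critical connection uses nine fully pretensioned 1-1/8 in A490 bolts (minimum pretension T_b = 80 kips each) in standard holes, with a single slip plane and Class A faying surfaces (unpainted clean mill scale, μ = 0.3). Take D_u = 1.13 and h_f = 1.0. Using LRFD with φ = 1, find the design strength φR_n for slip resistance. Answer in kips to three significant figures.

244 kips

R_n = μ · D_u · h_f · T_b · n_s · n_b = 0.3 × 1.13 × 1.0 × 80 × 1 × 9 = 244.1 kips.
Design strength φR_n = 1 × 244.1 = 244 kips.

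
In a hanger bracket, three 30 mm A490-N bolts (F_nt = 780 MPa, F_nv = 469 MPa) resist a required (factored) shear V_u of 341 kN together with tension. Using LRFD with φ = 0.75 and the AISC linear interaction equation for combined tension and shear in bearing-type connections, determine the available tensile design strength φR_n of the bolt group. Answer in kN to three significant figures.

A_b = π·30²/4 = 706.9 mm²; f_rv = 341 × 1000 / (3 × 706.9) = 160.8 MPa.
F'_nt = 1.3 F_nt − (F_nt / φF_nv) f_rv = 1.3·780 − (780/(0.75·469))·160.8 = 657.4 MPa, capped at F_nt → F'_nt = 657.4 MPa.
R_n = F'_nt · A_b · n = 657.4 × 706.9 × 3 / 1000 = 1394 kN.
Design strength φR_n = 0.75 × 1394 = 1050 kN.

1050 kN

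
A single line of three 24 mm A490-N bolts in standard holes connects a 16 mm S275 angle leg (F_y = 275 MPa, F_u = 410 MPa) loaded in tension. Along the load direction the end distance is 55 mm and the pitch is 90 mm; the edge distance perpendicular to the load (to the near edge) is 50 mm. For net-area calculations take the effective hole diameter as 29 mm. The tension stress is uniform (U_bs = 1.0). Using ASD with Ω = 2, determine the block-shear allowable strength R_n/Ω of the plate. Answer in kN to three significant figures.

427 kN

Shear plane L_v = 55 + 2·90 = 235 mm; A_gv = 235 × 16 = 3760 mm².
A_nv = (235 − 2.5·29) × 16 = 2600 mm².
A_nt = (50 − 0.5·29) × 16 = 568 mm².
0.6 F_u A_nv = 639.6 kN; 0.6 F_y A_gv = 620.4 kN → shear yielding governs the shear term.
R_n = 620.4 + 1.0 × 410 × 568 / 1000 = 853.3 kN.
Allowable strength R_n/Ω = 853.3 / 2 = 427 kN.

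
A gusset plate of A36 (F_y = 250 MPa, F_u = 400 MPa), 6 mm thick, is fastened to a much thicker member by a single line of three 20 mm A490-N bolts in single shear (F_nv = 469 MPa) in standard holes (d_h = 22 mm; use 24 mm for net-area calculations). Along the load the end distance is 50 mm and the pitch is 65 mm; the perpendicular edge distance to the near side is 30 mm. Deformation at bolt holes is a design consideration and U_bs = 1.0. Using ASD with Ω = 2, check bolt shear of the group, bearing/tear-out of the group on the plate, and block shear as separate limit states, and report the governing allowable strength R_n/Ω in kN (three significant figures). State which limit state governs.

103 kN (block shear governs)

Bolt shear: A_b = π·20²/4 = 314.2 mm²; R_n = 469 × 314.2 × 3 × 1 / 1000 = 442 kN → 442 / 2 = 221 kN.
Bearing: edge l_c = 39, r_n = 112.3 kN; interior l_c = 43, r_n = 115.2 kN; R_n = 112.3 + 2·115.2 = 342.7 kN → 171 kN.
Block shear: A_gv = 1080, A_nv = 720, A_nt = 108 mm²; R_n = min(0.6F_uA_nv, 0.6F_yA_gv) + U_bs·F_u·A_nt = 205.2 kN → 103 kN.
Block shear governs: 103 kN.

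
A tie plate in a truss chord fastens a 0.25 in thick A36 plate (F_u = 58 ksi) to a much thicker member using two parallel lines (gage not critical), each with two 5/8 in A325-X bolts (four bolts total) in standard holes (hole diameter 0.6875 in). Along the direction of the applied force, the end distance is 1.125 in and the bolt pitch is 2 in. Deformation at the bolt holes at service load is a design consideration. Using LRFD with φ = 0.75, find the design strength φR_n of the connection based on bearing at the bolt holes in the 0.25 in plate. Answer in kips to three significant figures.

53 kips

Per bolt r_n = 1.2 l_c t F_u ≤ 2.4 d t F_u; upper limit = 2.4 × 0.625 × 0.25 × 58 = 21.75 kips.
Edge bolt: l_c = 1.125 − 0.6875/2 = 0.7812 in → 1.2 × 0.7812 × 0.25 × 58 = 13.59 → r_n = 13.59 kips.
Interior bolts: l_c = 2 − 0.6875 = 1.312 in → 1.2 × 1.312 × 0.25 × 58 = 22.84 → r_n = 21.75 kips.
R_n = 2 × 13.59 + 2 × 21.75 = 70.69 kips.
Design strength φR_n = 0.75 × 70.69 = 53 kips.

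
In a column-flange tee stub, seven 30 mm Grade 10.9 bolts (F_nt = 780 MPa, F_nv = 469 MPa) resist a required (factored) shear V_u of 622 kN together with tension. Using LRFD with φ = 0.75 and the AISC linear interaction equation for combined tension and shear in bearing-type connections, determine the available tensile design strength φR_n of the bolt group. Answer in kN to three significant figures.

A_b = π·30²/4 = 706.9 mm²; f_rv = 622 × 1000 / (7 × 706.9) = 125.7 MPa.
F'_nt = 1.3 F_nt − (F_nt / φF_nv) f_rv = 1.3·780 − (780/(0.75·469))·125.7 = 735.2 MPa, capped at F_nt → F'_nt = 735.2 MPa.
R_n = F'_nt · A_b · n = 735.2 × 706.9 × 7 / 1000 = 3638 kN.
Design strength φR_n = 0.75 × 3638 = 2730 kN.

2730 kN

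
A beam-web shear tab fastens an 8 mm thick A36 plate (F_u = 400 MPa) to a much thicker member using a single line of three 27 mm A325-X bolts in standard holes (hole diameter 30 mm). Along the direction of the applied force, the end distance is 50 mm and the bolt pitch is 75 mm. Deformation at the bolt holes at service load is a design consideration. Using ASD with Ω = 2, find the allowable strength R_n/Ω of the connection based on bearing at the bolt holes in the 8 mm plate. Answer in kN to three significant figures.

Per bolt r_n = 1.2 l_c t F_u ≤ 2.4 d t F_u; upper limit = 2.4 × 27 × 8 × 400 / 1000 = 207.4 kN.
Edge bolt: l_c = 50 − 30/2 = 35 mm → 1.2 × 35 × 8 × 400 / 1000 = 134.4 → r_n = 134.4 kN.
Interior bolts: l_c = 75 − 30 = 45 mm → 1.2 × 45 × 8 × 400 / 1000 = 172.8 → r_n = 172.8 kN.
R_n = 1 × 134.4 + 2 × 172.8 = 480 kN.
Allowable strength R_n/Ω = 480 / 2 = 240 kN.

240 kN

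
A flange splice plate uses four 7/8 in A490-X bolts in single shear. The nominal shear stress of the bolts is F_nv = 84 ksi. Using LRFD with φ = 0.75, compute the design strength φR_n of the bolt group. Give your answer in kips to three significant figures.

A_b = π × 0.875² / 4 = 0.6013 in².
R_n = F_nv · A_b · n · n_s = 84 × 0.6013 × 4 × 1 = 202 kips.
Design strength φR_n = 0.75 × 202 = 152 kips.

152 kips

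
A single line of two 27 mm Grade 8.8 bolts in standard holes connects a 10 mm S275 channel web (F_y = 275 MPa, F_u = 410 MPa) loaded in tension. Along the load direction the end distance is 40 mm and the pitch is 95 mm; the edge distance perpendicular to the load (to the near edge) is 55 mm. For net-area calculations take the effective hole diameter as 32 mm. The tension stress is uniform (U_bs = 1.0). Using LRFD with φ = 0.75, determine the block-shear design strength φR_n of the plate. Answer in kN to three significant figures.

280 kN

Shear plane L_v = 40 + 1·95 = 135 mm; A_gv = 135 × 10 = 1350 mm².
A_nv = (135 − 1.5·32) × 10 = 870 mm².
A_nt = (55 − 0.5·32) × 10 = 390 mm².
0.6 F_u A_nv = 214 kN; 0.6 F_y A_gv = 222.8 kN → shear rupture governs the shear term.
R_n = 214 + 1.0 × 410 × 390 / 1000 = 373.9 kN.
Design strength φR_n = 0.75 × 373.9 = 280 kN.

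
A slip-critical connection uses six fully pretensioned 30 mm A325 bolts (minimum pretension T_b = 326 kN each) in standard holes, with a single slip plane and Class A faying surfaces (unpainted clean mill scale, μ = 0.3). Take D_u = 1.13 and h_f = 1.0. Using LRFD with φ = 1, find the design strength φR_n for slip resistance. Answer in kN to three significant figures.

663 kN

R_n = μ · D_u · h_f · T_b · n_s · n_b = 0.3 × 1.13 × 1.0 × 326 × 1 × 6 = 663.1 kN.
Design strength φR_n = 1 × 663.1 = 663 kN.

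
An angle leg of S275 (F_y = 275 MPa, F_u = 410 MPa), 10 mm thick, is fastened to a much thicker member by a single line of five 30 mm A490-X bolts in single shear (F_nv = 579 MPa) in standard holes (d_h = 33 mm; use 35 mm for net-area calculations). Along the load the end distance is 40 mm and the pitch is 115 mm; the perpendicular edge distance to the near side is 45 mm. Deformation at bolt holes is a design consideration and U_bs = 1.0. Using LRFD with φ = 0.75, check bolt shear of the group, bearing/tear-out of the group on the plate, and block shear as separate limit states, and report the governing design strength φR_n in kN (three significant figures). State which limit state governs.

703 kN (block shear governs)

Bolt shear: A_b = π·30²/4 = 706.9 mm²; R_n = 579 × 706.9 × 5 × 1 / 1000 = 2046 kN → 0.75 × 2046 = 1530 kN.
Bearing: edge l_c = 23.5, r_n = 115.6 kN; interior l_c = 82, r_n = 295.2 kN; R_n = 115.6 + 4·295.2 = 1296 kN → 972 kN.
Block shear: A_gv = 5000, A_nv = 3425, A_nt = 275 mm²; R_n = min(0.6F_uA_nv, 0.6F_yA_gv) + U_bs·F_u·A_nt = 937.8 kN → 703 kN.
Block shear governs: 703 kN.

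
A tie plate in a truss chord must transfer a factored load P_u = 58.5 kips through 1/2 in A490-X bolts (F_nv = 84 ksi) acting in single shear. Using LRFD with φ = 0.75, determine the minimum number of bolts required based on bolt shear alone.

5 bolts

A_b = π·0.5²/4 = 0.1963 in².
Per-bolt design strength φR_n = 0.75 × 84 × 0.1963 × 1 = 12.37 kips.
n ≥ 58.5 / 12.37 = 4.729 → use 5 bolts.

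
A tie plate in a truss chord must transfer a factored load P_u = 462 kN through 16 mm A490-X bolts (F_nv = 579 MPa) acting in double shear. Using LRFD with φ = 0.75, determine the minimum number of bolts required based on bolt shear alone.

A_b = π·16²/4 = 201.1 mm².
Per-bolt design strength φR_n = 0.75 × 579 × 201.1 × 2 / 1000 = 174.6 kN.
n ≥ 462 / 174.6 = 2.646 → use 3 bolts.

3 bolts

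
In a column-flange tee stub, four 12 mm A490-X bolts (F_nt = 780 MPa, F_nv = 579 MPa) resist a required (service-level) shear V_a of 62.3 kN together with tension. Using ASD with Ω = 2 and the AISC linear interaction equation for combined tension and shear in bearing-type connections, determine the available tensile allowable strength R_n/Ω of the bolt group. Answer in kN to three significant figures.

A_b = π·12²/4 = 113.1 mm²; f_rv = 62.3 × 1000 / (4 × 113.1) = 137.7 MPa.
F'_nt = 1.3 F_nt − (Ω F_nt / F_nv) f_rv = 1.3·780 − (2·780/579)·137.7 = 643 MPa, capped at F_nt → F'_nt = 643 MPa.
R_n = F'_nt · A_b · n = 643 × 113.1 × 4 / 1000 = 290.9 kN.
Allowable strength R_n/Ω = 290.9 / 2 = 145 kN.

145 kN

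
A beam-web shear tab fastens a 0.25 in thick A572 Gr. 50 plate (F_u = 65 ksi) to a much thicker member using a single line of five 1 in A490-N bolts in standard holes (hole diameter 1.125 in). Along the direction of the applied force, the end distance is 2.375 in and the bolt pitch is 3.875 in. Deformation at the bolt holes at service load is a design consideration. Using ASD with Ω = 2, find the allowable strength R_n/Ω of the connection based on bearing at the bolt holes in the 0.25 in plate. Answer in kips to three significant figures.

95.7 kips

Per bolt r_n = 1.2 l_c t F_u ≤ 2.4 d t F_u; upper limit = 2.4 × 1 × 0.25 × 65 = 39 kips.
Edge bolt: l_c = 2.375 − 1.125/2 = 1.812 in → 1.2 × 1.812 × 0.25 × 65 = 35.34 → r_n = 35.34 kips.
Interior bolts: l_c = 3.875 − 1.125 = 2.75 in → 1.2 × 2.75 × 0.25 × 65 = 53.62 → r_n = 39 kips.
R_n = 1 × 35.34 + 4 × 39 = 191.3 kips.
Allowable strength R_n/Ω = 191.3 / 2 = 95.7 kips.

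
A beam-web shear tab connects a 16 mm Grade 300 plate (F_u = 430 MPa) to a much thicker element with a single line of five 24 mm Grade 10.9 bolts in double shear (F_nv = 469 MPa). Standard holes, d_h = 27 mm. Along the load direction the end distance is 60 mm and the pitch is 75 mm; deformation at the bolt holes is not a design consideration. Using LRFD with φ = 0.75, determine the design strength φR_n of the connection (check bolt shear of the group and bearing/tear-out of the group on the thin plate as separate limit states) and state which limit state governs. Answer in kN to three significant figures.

Bolt shear: A_b = π·24²/4 = 452.4 mm²; R_n = 469 × 452.4 × 5 × 2 / 1000 = 2122 kN → 0.75 × 2122 = 1590 kN.
Bearing (1.5 l_c t F_u ≤ 3.0 d t F_u): upper limit = 3.0·24·16·430 / 1000 = 495.4 kN.
  Edge l_c = 60 − 27/2 = 46.5 → r_n = 479.9 kN; interior l_c = 75 − 27 = 48 → r_n = 495.4 kN.
  R_n,bearing = 1·479.9 + 4·495.4 = 2461 kN → 0.75 × 2461 = 1850 kN.
Bolt shear governs: 1590 kN.

1590 kN (bolt shear governs)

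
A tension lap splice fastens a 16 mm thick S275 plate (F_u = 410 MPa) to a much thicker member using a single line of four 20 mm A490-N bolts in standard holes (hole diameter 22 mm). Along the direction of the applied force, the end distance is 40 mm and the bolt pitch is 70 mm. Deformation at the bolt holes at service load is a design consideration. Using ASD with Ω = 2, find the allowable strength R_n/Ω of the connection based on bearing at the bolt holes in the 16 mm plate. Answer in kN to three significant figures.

Per bolt r_n = 1.2 l_c t F_u ≤ 2.4 d t F_u; upper limit = 2.4 × 20 × 16 × 410 / 1000 = 314.9 kN.
Edge bolt: l_c = 40 − 22/2 = 29 mm → 1.2 × 29 × 16 × 410 / 1000 = 228.3 → r_n = 228.3 kN.
Interior bolts: l_c = 70 − 22 = 48 mm → 1.2 × 48 × 16 × 410 / 1000 = 377.9 → r_n = 314.9 kN.
R_n = 1 × 228.3 + 3 × 314.9 = 1173 kN.
Allowable strength R_n/Ω = 1173 / 2 = 586 kN.

586 kN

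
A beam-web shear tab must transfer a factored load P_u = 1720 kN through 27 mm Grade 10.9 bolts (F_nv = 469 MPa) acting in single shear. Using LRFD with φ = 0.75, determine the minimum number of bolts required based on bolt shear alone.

A_b = π·27²/4 = 572.6 mm².
Per-bolt design strength φR_n = 0.75 × 469 × 572.6 × 1 / 1000 = 201.4 kN.
n ≥ 1720 / 201.4 = 8.54 → use 9 bolts.

9 bolts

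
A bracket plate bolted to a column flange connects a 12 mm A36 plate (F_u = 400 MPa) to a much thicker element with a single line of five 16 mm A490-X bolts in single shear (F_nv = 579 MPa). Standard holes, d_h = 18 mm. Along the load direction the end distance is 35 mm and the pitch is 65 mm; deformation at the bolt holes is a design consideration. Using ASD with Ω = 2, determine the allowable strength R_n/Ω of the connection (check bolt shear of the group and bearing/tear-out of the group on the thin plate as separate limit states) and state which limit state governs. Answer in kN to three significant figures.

291 kN (bolt shear governs)

Bolt shear: A_b = π·16²/4 = 201.1 mm²; R_n = 579 × 201.1 × 5 × 1 / 1000 = 582.1 kN → 582.1 / 2 = 291 kN.
Bearing (1.2 l_c t F_u ≤ 2.4 d t F_u): upper limit = 2.4·16·12·400 / 1000 = 184.3 kN.
  Edge l_c = 35 − 18/2 = 26 → r_n = 149.8 kN; interior l_c = 65 − 18 = 47 → r_n = 184.3 kN.
  R_n,bearing = 1·149.8 + 4·184.3 = 887 kN → 887 / 2 = 444 kN.
Bolt shear governs: 291 kN.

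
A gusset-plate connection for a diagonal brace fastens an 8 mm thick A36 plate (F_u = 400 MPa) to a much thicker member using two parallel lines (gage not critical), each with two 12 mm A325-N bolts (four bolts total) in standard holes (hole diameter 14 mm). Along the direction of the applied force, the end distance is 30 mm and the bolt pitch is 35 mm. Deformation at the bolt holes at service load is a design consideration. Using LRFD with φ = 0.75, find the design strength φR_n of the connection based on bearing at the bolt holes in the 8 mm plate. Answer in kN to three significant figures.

Per bolt r_n = 1.2 l_c t F_u ≤ 2.4 d t F_u; upper limit = 2.4 × 12 × 8 × 400 / 1000 = 92.16 kN.
Edge bolt: l_c = 30 − 14/2 = 23 mm → 1.2 × 23 × 8 × 400 / 1000 = 88.32 → r_n = 88.32 kN.
Interior bolts: l_c = 35 − 14 = 21 mm → 1.2 × 21 × 8 × 400 / 1000 = 80.64 → r_n = 80.64 kN.
R_n = 2 × 88.32 + 2 × 80.64 = 337.9 kN.
Design strength φR_n = 0.75 × 337.9 = 253 kN.

253 kN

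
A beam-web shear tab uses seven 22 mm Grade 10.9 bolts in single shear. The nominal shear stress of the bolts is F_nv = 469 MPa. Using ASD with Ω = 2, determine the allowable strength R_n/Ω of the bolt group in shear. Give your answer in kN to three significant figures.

A_b = π × 22² / 4 = 380.1 mm².
R_n = F_nv · A_b · n · n_s = 469 × 380.1 × 7 × 1 / 1000 = 1248 kN.
Allowable strength R_n/Ω = 1248 / 2 = 624 kN.

624 kN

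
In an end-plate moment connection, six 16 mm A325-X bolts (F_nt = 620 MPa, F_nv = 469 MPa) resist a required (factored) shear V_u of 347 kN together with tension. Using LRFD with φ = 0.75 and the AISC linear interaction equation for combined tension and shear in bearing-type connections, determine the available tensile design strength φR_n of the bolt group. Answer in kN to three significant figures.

A_b = π·16²/4 = 201.1 mm²; f_rv = 347 × 1000 / (6 × 201.1) = 287.6 MPa.
F'_nt = 1.3 F_nt − (F_nt / φF_nv) f_rv = 1.3·620 − (620/(0.75·469))·287.6 = 299 MPa, capped at F_nt → F'_nt = 299 MPa.
R_n = F'_nt · A_b · n = 299 × 201.1 × 6 / 1000 = 360.7 kN.
Design strength φR_n = 0.75 × 360.7 = 271 kN.

271 kN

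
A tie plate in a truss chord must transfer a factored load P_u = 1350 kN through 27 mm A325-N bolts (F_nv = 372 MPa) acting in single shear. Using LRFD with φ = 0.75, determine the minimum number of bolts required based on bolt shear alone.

A_b = π·27²/4 = 572.6 mm².
Per-bolt design strength φR_n = 0.75 × 372 × 572.6 × 1 / 1000 = 159.7 kN.
n ≥ 1350 / 159.7 = 8.451 → use 9 bolts.

9 bolts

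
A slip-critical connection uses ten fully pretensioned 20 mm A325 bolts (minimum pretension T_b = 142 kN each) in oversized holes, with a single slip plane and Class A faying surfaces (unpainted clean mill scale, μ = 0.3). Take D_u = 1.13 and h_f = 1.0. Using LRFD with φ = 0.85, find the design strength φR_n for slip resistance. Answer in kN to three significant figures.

409 kN

R_n = μ · D_u · h_f · T_b · n_s · n_b = 0.3 × 1.13 × 1.0 × 142 × 1 × 10 = 481.4 kN.
Design strength φR_n = 0.85 × 481.4 = 409 kN.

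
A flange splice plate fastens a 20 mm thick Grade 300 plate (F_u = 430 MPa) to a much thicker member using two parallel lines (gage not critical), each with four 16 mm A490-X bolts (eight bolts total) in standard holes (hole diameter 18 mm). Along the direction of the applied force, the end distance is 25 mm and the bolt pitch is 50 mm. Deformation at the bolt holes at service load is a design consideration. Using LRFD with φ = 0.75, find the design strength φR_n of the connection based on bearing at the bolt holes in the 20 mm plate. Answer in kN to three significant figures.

1730 kN

Per bolt r_n = 1.2 l_c t F_u ≤ 2.4 d t F_u; upper limit = 2.4 × 16 × 20 × 430 / 1000 = 330.2 kN.
Edge bolt: l_c = 25 − 18/2 = 16 mm → 1.2 × 16 × 20 × 430 / 1000 = 165.1 → r_n = 165.1 kN.
Interior bolts: l_c = 50 − 18 = 32 mm → 1.2 × 32 × 20 × 430 / 1000 = 330.2 → r_n = 330.2 kN.
R_n = 2 × 165.1 + 6 × 330.2 = 2312 kN.
Design strength φR_n = 0.75 × 2312 = 1730 kN.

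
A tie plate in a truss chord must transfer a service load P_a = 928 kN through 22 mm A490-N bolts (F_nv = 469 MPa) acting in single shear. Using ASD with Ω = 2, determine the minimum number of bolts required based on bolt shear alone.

11 bolts

A_b = π·22²/4 = 380.1 mm².
Per-bolt allowable strength R_n/Ω = 469 × 380.1 × 1 / 1000 / 2 = 89.14 kN.
n ≥ 928 / 89.14 = 10.41 → use 11 bolts.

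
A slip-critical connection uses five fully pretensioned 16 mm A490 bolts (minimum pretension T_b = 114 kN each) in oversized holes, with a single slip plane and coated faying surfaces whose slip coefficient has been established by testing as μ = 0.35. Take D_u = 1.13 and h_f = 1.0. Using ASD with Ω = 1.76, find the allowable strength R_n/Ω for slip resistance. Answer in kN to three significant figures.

128 kN

R_n = μ · D_u · h_f · T_b · n_s · n_b = 0.35 × 1.13 × 1.0 × 114 × 1 × 5 = 225.4 kN.
Allowable strength R_n/Ω = 225.4 / 1.76 = 128 kN.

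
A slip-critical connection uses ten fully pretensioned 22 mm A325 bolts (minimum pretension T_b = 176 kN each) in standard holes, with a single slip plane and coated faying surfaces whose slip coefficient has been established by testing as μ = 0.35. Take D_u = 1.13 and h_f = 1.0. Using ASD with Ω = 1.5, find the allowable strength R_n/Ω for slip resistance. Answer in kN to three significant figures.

R_n = μ · D_u · h_f · T_b · n_s · n_b = 0.35 × 1.13 × 1.0 × 176 × 1 × 10 = 696.1 kN.
Allowable strength R_n/Ω = 696.1 / 1.5 = 464 kN.

464 kN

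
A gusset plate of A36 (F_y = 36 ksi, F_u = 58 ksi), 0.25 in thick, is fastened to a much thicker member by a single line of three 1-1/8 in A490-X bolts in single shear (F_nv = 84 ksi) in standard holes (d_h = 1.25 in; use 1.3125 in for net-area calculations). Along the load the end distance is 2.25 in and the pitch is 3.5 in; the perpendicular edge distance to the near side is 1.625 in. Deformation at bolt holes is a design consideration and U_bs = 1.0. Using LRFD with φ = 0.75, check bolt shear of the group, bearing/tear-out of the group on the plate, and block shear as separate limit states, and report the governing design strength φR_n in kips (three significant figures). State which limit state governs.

Bolt shear: A_b = π·1.125²/4 = 0.994 in²; R_n = 84 × 0.994 × 3 × 1 = 250.5 kips → 0.75 × 250.5 = 188 kips.
Bearing: edge l_c = 1.625, r_n = 28.27 kips; interior l_c = 2.25, r_n = 39.15 kips; R_n = 28.27 + 2·39.15 = 106.6 kips → 79.9 kips.
Block shear: A_gv = 2.312, A_nv = 1.492, A_nt = 0.2422 in²; R_n = min(0.6F_uA_nv, 0.6F_yA_gv) + U_bs·F_u·A_nt = 64 kips → 48 kips.
Block shear governs: 48 kips.

48 kips (block shear governs)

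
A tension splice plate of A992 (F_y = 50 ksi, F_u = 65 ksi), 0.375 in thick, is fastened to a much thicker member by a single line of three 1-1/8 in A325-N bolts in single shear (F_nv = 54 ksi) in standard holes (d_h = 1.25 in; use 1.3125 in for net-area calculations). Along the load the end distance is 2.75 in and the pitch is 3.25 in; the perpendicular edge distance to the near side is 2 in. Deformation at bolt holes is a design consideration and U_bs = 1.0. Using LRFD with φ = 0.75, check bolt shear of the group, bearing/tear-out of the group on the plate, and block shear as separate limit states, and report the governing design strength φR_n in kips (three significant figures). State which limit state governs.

Bolt shear: A_b = π·1.125²/4 = 0.994 in²; R_n = 54 × 0.994 × 3 × 1 = 161 kips → 0.75 × 161 = 121 kips.
Bearing: edge l_c = 2.125, r_n = 62.16 kips; interior l_c = 2, r_n = 58.5 kips; R_n = 62.16 + 2·58.5 = 179.2 kips → 134 kips.
Block shear: A_gv = 3.469, A_nv = 2.238, A_nt = 0.5039 in²; R_n = min(0.6F_uA_nv, 0.6F_yA_gv) + U_bs·F_u·A_nt = 120 kips → 90 kips.
Block shear governs: 90 kips.

90 kips (block shear governs)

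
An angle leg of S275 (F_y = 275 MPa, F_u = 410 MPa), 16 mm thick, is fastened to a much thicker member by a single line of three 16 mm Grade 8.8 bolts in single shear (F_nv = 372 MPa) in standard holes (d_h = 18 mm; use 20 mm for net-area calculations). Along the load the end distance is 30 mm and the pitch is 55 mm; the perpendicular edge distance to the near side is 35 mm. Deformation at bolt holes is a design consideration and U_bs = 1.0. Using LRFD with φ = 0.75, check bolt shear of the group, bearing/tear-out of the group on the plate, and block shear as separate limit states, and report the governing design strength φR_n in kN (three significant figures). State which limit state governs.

Bolt shear: A_b = π·16²/4 = 201.1 mm²; R_n = 372 × 201.1 × 3 × 1 / 1000 = 224.4 kN → 0.75 × 224.4 = 168 kN.
Bearing: edge l_c = 21, r_n = 165.3 kN; interior l_c = 37, r_n = 251.9 kN; R_n = 165.3 + 2·251.9 = 669.1 kN → 502 kN.
Block shear: A_gv = 2240, A_nv = 1440, A_nt = 400 mm²; R_n = min(0.6F_uA_nv, 0.6F_yA_gv) + U_bs·F_u·A_nt = 518.2 kN → 389 kN.
Bolt shear governs: 168 kN.

168 kN (bolt shear governs)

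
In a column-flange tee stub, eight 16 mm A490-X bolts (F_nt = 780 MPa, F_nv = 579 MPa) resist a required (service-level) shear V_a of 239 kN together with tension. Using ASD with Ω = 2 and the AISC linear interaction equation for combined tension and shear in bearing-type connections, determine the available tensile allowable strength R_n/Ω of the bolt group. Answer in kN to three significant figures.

A_b = π·16²/4 = 201.1 mm²; f_rv = 239 × 1000 / (8 × 201.1) = 148.6 MPa.
F'_nt = 1.3 F_nt − (Ω F_nt / F_nv) f_rv = 1.3·780 − (2·780/579)·148.6 = 613.7 MPa, capped at F_nt → F'_nt = 613.7 MPa.
R_n = F'_nt · A_b · n = 613.7 × 201.1 × 8 / 1000 = 987.1 kN.
Allowable strength R_n/Ω = 987.1 / 2 = 494 kN.

494 kN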